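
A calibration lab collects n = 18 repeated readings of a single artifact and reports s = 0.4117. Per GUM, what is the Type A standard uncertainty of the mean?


u_A = s / sqrt(n)
u_A = 0.4117 / sqrt(18)
u_A = 0.4117 / 4.2426407
u_A = 0.0970

0.0970


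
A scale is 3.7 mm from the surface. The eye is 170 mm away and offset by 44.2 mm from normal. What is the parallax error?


error = h * offset / d
= 3.7 * 44.2 / 170
= 0.9620

0.9620


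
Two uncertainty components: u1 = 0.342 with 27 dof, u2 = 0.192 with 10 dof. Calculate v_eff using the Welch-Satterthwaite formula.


uc = sqrt(u1^2 + u2^2) = sqrt(0.342^2 + 0.192^2) = 0.39220913
v_eff = uc^4 / (u1^4/v1 + u2^4/v2)
= 0.39220913^4 / (0.342^4/27 + 0.192^4/10)
= 0.023663054 / 0.0006425835
v_eff = 36.8249

36.8249


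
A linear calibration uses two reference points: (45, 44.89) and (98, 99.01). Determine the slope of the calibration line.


slope = (y2 - y1) / (x2 - x1)
= (99.01 - 44.89) / (98 - 45)
= 54.1200 / 53
= 1.0211

1.0211


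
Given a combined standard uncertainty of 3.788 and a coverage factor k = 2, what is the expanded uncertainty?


U = k * uc
U = 2 * 3.788
U = 7.5760

7.5760


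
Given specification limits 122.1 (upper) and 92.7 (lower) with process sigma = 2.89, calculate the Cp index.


Cp = (USL - LSL) / (6 * sigma)
= (122.1 - 92.7) / (6 * 2.89)
= 29.4000 / 17.3400
= 1.6955

1.6955


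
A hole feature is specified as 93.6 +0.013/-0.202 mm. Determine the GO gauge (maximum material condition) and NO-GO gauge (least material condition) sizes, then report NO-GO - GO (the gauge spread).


GO = nominal - lower_tol (smallest hole = maximum material condition)
GO = 93.6 - 0.202 = 93.398
NO-GO = nominal + upper_tol (largest hole = least material condition)
NO-GO = 93.6 + 0.013 = 93.613
spread = NO-GO - GO = 93.613 - 93.398 = 0.2150

0.2150


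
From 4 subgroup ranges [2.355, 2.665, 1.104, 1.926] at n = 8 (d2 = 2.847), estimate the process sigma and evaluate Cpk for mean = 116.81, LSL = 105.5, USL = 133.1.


R_bar = (2.355 + 2.665 + 1.104 + 1.926) / 4 = 2.0125
sigma = R_bar / d2 = 2.0125 / 2.847 = 0.70688444
Cp = (USL - LSL)/(6*sigma) = (133.1 - 105.5)/(6*0.70688444) = 6.5074
Cpu = (133.1 - 116.81)/(3*0.70688444) = 7.6816
Cpl = (116.81 - 105.5)/(3*0.70688444) = 5.3333
Cpk = min(Cpu, Cpl) = 5.3333

5.3333


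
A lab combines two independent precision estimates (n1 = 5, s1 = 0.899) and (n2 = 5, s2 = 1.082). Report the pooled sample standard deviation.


s_p = sqrt(((n1-1)*s1^2 + (n2-1)*s2^2) / (n1+n2-2))
numerator = (5-1)*0.899^2 + (5-1)*1.082^2 = 3.232804 + 4.682896 = 7.9157
denominator = 5 + 5 - 2 = 8
s_p^2 = 7.9157 / 8 = 0.9894625
s_p = sqrt(0.9894625) = 0.9947

0.9947


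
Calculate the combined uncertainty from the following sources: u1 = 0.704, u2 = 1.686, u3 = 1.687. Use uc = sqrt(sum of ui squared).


uc = sqrt(0.704^2 + 1.686^2 + 1.687^2)
uc = sqrt(6.184181)
uc = 2.4868

2.4868


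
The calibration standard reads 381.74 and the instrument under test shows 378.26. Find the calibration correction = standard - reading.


Correction = standard - reading
= 381.74 - 378.26
= 3.4800

3.4800


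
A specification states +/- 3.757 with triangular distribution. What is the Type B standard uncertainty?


u_B = half_width / sqrt(6)
u_B = 3.757 / 2.4494897
u_B = 1.5338

1.5338


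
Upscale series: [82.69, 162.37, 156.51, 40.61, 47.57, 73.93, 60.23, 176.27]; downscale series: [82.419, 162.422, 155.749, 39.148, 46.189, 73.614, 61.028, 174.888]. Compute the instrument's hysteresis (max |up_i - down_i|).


|82.69 - 82.419| = 0.2710
|162.37 - 162.422| = 0.0520
|156.51 - 155.749| = 0.7610
|40.61 - 39.148| = 1.4620
|47.57 - 46.189| = 1.3810
|73.93 - 73.614| = 0.3160
|60.23 - 61.028| = 0.7980
|176.27 - 174.888| = 1.3820
hysteresis = max(diffs) = 1.4620

1.4620


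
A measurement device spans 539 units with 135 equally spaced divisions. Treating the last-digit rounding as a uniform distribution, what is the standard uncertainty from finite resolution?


resolution = range / divisions
resolution = 539 / 135 = 3.9925926
u_res = resolution / (2*sqrt(3))
u_res = 3.9925926 / 3.4641016
u_res = 1.1526

1.1526


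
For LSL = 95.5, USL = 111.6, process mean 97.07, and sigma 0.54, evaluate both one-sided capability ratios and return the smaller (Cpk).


Cpu = (USL - mean) / (3*sigma) = (111.6 - 97.07) / (3*0.54) = 8.9691
Cpl = (mean - LSL) / (3*sigma) = (97.07 - 95.5) / (3*0.54) = 0.9691
Cpk = min(Cpu, Cpl) = 0.9691

0.9691


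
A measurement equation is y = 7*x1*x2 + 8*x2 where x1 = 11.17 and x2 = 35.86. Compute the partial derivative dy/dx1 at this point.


y = 7*x1*x2 + 8*x2
dy/dx1 = 7*x2
Evaluate at x2 = 35.86: c1 = 7 * 35.86
c1 = 251.0200

251.0200


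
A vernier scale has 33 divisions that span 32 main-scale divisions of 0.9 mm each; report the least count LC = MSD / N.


LC = MSD / n_div
= 0.9 / 33
= 0.0273

0.0273


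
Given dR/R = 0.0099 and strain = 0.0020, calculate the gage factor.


GF = (dR/R) / epsilon
= 0.0099 / 0.0020
= 4.9500

4.9500


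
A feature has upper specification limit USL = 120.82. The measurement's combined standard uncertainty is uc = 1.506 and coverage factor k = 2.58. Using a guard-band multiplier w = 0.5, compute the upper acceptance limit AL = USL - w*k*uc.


U = k * uc = 2.58 * 1.506 = 3.88548
guard band g = w * U = 0.5 * 3.88548 = 1.94274
AL = USL - g = 120.82 - 1.94274
AL = 118.8773

118.8773


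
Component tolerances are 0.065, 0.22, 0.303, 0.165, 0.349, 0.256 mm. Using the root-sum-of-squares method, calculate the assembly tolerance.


RSS = sqrt(0.065^2 + 0.22^2 + 0.303^2 + 0.165^2 + 0.349^2 + 0.256^2)
= sqrt(0.358996)
= 0.5992

0.5992


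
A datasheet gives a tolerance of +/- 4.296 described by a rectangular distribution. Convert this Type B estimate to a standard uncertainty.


u_B = half_width / sqrt(3)
u_B = 4.296 / 1.7320508
u_B = 2.4803

2.4803


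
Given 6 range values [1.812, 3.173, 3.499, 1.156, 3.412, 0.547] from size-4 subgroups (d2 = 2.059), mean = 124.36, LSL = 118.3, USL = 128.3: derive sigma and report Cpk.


R_bar = (1.812 + 3.173 + 3.499 + 1.156 + 3.412 + 0.547) / 6 = 2.2665
sigma = R_bar / d2 = 2.2665 / 2.059 = 1.1007771
Cp = (USL - LSL)/(6*sigma) = (128.3 - 118.3)/(6*1.1007771) = 1.5141
Cpu = (128.3 - 124.36)/(3*1.1007771) = 1.1931
Cpl = (124.36 - 118.3)/(3*1.1007771) = 1.8351
Cpk = min(Cpu, Cpl) = 1.1931

1.1931


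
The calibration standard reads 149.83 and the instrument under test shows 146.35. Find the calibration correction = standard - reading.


Correction = standard - reading
= 149.83 - 146.35
= 3.4800

3.4800


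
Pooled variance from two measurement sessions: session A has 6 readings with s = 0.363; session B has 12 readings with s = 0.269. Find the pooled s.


s_p = sqrt(((n1-1)*s1^2 + (n2-1)*s2^2) / (n1+n2-2))
numerator = (6-1)*0.363^2 + (12-1)*0.269^2 = 0.658845 + 0.795971 = 1.454816
denominator = 6 + 12 - 2 = 16
s_p^2 = 1.454816 / 16 = 0.090926
s_p = sqrt(0.090926) = 0.3015

0.3015


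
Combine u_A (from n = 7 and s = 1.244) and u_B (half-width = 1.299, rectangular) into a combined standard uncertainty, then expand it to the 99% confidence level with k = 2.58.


u_A = s / sqrt(n) = 1.244 / sqrt(7) = 0.4701878
u_B = half_width / sqrt(3) = 1.299 / sqrt(3) = 0.749978
uc = sqrt(u_A^2 + u_B^2) = sqrt(0.4701878^2 + 0.749978^2) = 0.88517996
U = k * uc = 2.58 * 0.88517996
U = 2.2838

2.2838


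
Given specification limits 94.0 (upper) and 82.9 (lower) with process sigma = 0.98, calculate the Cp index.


Cp = (USL - LSL) / (6 * sigma)
= (94.0 - 82.9) / (6 * 0.98)
= 11.1000 / 5.8800
= 1.8878

1.8878


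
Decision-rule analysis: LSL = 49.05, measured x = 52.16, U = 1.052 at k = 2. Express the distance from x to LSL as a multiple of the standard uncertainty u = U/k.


u = U / k = 1.052 / 2 = 0.526
margin = |LSL - x| = |49.05 - 52.16| = 3.11
z = margin / u = 3.11 / 0.526
z = 5.9125

5.9125


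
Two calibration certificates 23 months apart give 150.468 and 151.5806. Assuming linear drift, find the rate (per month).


rate = (v2 - v1) / months
= (151.5806 - 150.468) / 23
= 1.1126 / 23
= 0.0484

0.0484


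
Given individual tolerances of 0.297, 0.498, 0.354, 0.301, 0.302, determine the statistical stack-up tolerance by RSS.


RSS = sqrt(0.297^2 + 0.498^2 + 0.354^2 + 0.301^2 + 0.302^2)
= sqrt(0.643334)
= 0.8021

0.8021


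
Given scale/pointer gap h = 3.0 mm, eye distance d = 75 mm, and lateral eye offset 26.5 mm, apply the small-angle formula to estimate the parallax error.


error = h * offset / d
= 3.0 * 26.5 / 75
= 1.0600

1.0600


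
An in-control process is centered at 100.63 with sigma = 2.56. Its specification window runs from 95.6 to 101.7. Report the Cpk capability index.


Cpu = (USL - mean) / (3*sigma) = (101.7 - 100.63) / (3*2.56) = 0.1393
Cpl = (mean - LSL) / (3*sigma) = (100.63 - 95.6) / (3*2.56) = 0.6549
Cpk = min(Cpu, Cpl) = 0.1393

0.1393


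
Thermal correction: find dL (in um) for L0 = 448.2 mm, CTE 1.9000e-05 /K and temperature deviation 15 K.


dL = L * alpha * dT
= 448.2 * 1.9000e-05 * 15
= 0.1277370 mm
dL_um = 0.1277370 * 1000 = 127.7370 um

127.7370


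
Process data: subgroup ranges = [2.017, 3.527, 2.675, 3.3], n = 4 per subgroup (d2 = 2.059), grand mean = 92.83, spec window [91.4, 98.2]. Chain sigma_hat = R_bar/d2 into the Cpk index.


R_bar = (2.017 + 3.527 + 2.675 + 3.3) / 4 = 2.87975
sigma = R_bar / d2 = 2.87975 / 2.059 = 1.3986158
Cp = (USL - LSL)/(6*sigma) = (98.2 - 91.4)/(6*1.3986158) = 0.8103
Cpu = (98.2 - 92.83)/(3*1.3986158) = 1.2798
Cpl = (92.83 - 91.4)/(3*1.3986158) = 0.3408
Cpk = min(Cpu, Cpl) = 0.3408

0.3408


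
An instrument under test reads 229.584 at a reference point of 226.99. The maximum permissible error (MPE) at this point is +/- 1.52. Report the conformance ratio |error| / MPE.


e = indication - reference = 229.584 - 226.99 = 2.5940
|e| = 2.5940
ratio = |e| / MPE = 2.5940 / 1.52
ratio = 1.7066

1.7066


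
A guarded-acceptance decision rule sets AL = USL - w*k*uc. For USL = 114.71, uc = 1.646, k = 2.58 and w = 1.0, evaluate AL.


U = k * uc = 2.58 * 1.646 = 4.24668
guard band g = w * U = 1.0 * 4.24668 = 4.24668
AL = USL - g = 114.71 - 4.24668
AL = 110.4633

110.4633


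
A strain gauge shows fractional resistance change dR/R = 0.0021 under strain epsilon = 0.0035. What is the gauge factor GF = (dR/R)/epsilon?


GF = (dR/R) / epsilon
= 0.0021 / 0.0035
= 0.6000

0.6000


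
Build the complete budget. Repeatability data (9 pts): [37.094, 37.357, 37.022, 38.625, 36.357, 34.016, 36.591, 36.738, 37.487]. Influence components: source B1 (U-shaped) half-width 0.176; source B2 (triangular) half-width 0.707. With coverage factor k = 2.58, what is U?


mean = (37.094 + 37.357 + 37.022 + 38.625 + 36.357 + 34.016 + 36.591 + 36.738 + 37.487) / 9 = 36.80966667
s = sqrt(sum((x - mean)^2)/(n-1)) = 1.2370404
u_A = s / sqrt(n) = 1.2370404 / sqrt(9) = 0.4123468
u_B1 = 0.176 / sqrt(2) = 0.12445079
u_B2 = 0.707 / sqrt(6) = 0.28863154
uc = sqrt(0.4123468^2 + 0.12445079^2 + 0.28863154^2) = 0.51848438
U = k * uc = 2.58 * 0.51848438
U = 1.3377

1.3377


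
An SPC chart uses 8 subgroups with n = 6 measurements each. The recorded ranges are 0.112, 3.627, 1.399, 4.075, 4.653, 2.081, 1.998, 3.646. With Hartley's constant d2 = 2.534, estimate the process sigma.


R_bar = (0.112 + 3.627 + 1.399 + 4.075 + 4.653 + 2.081 + 1.998 + 3.646) / 8
R_bar = 21.591 / 8 = 2.698875
sigma_hat = R_bar / d2 = 2.698875 / 2.534 = 1.0651

1.0651


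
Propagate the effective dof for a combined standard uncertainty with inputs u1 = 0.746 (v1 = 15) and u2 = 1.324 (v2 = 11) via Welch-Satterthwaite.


uc = sqrt(u1^2 + u2^2) = sqrt(0.746^2 + 1.324^2) = 1.5197013
v_eff = uc^4 / (u1^4/v1 + u2^4/v2)
= 1.5197013^4 / (0.746^4/15 + 1.324^4/11)
= 5.3337535 / 0.30000414
v_eff = 17.7789

17.7789


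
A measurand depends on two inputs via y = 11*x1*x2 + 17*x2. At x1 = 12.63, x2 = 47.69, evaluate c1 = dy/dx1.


y = 11*x1*x2 + 17*x2
dy/dx1 = 11*x2
Evaluate at x2 = 47.69: c1 = 11 * 47.69
c1 = 524.5900

524.5900


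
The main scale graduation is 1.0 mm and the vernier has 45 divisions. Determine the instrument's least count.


LC = MSD / n_div
= 1.0 / 45
= 0.0222

0.0222


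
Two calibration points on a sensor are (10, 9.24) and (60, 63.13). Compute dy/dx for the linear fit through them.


slope = (y2 - y1) / (x2 - x1)
= (63.13 - 9.24) / (60 - 10)
= 53.8900 / 50
= 1.0778

1.0778


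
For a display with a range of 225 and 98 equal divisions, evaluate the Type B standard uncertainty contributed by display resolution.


resolution = range / divisions
resolution = 225 / 98 = 2.2959184
u_res = resolution / (2*sqrt(3))
u_res = 2.2959184 / 3.4641016
u_res = 0.6628

0.6628


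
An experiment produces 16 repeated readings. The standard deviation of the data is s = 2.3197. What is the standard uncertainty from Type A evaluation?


u_A = s / sqrt(n)
u_A = 2.3197 / sqrt(16)
u_A = 2.3197 / 4
u_A = 0.5799

0.5799


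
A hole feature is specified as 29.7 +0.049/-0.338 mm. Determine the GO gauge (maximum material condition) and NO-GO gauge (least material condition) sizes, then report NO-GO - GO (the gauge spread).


GO = nominal - lower_tol (smallest hole = maximum material condition)
GO = 29.7 - 0.338 = 29.362
NO-GO = nominal + upper_tol (largest hole = least material condition)
NO-GO = 29.7 + 0.049 = 29.749
spread = NO-GO - GO = 29.749 - 29.362 = 0.3870

0.3870


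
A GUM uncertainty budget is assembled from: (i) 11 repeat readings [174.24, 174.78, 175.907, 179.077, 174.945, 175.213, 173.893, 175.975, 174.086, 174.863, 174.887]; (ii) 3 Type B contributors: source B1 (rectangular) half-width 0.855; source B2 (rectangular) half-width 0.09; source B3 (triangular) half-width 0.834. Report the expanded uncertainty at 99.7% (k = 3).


mean = (174.24 + 174.78 + 175.907 + 179.077 + 174.945 + 175.213 + 173.893 + 175.975 + 174.086 + 174.863 + 174.887) / 11 = 175.2605455
s = sqrt(sum((x - mean)^2)/(n-1)) = 1.4288197
u_A = s / sqrt(n) = 1.4288197 / sqrt(11) = 0.43080535
u_B1 = 0.855 / sqrt(3) = 0.49363448
u_B2 = 0.09 / sqrt(3) = 0.051961524
u_B3 = 0.834 / sqrt(6) = 0.34047907
uc = sqrt(0.43080535^2 + 0.49363448^2 + 0.051961524^2 + 0.34047907^2) = 0.74019879
U = k * uc = 3 * 0.74019879
U = 2.2206

2.2206


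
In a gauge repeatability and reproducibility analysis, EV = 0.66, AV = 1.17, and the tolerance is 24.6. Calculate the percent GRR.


GRR = sqrt(EV^2 + AV^2) = sqrt(0.66^2 + 1.17^2) = 1.3433168
%GRR = GRR / tol * 100 = 1.3433168 / 24.6 * 100
%GRR = 5.4606

5.4606


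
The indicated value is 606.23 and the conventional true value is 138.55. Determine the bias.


Systematic error = measured - true
= 606.23 - 138.55
= 467.6800

467.6800


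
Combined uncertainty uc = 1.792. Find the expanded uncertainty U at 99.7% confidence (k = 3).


U = k * uc
U = 3 * 1.792
U = 5.3760

5.3760


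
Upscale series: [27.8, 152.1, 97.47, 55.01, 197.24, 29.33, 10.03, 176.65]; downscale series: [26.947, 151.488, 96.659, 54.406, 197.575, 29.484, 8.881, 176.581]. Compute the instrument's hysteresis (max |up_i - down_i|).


|27.8 - 26.947| = 0.8530
|152.1 - 151.488| = 0.6120
|97.47 - 96.659| = 0.8110
|55.01 - 54.406| = 0.6040
|197.24 - 197.575| = 0.3350
|29.33 - 29.484| = 0.1540
|10.03 - 8.881| = 1.1490
|176.65 - 176.581| = 0.0690
hysteresis = max(diffs) = 1.1490

1.1490


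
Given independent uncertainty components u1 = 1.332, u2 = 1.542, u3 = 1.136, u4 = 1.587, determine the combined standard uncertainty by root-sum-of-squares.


uc = sqrt(1.332^2 + 1.542^2 + 1.136^2 + 1.587^2)
uc = sqrt(7.961053)
uc = 2.8215

2.8215


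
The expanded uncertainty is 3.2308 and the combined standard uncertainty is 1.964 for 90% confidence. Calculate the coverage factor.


k = U / uc
k = 3.2308 / 1.964
k = 1.645

1.645


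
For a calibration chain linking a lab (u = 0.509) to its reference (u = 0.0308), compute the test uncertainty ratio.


TUR = u_lab / u_ref
= 0.509 / 0.0308
= 16.5260

16.5260


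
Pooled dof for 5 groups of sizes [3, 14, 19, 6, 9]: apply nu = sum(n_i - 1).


nu = sum_i (n_i - 1)
nu = ((3 - 1) + (14 - 1) + (19 - 1) + (6 - 1) + (9 - 1))
nu = 2 + 13 + 18 + 5 + 8
nu = 46

46


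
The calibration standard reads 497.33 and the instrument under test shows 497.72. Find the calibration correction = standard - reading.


Correction = standard - reading
= 497.33 - 497.72
= -0.3900

-0.3900


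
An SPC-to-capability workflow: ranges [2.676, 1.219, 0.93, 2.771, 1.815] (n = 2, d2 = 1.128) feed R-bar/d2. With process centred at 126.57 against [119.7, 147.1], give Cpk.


R_bar = (2.676 + 1.219 + 0.93 + 2.771 + 1.815) / 5 = 1.8822
sigma = R_bar / d2 = 1.8822 / 1.128 = 1.668617
Cp = (USL - LSL)/(6*sigma) = (147.1 - 119.7)/(6*1.668617) = 2.7368
Cpu = (147.1 - 126.57)/(3*1.668617) = 4.1012
Cpl = (126.57 - 119.7)/(3*1.668617) = 1.3724
Cpk = min(Cpu, Cpl) = 1.3724

1.3724


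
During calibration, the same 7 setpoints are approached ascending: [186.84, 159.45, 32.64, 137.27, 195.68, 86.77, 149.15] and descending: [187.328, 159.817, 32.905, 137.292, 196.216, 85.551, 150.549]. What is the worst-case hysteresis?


|186.84 - 187.328| = 0.4880
|159.45 - 159.817| = 0.3670
|32.64 - 32.905| = 0.2650
|137.27 - 137.292| = 0.0220
|195.68 - 196.216| = 0.5360
|86.77 - 85.551| = 1.2190
|149.15 - 150.549| = 1.3990
hysteresis = max(diffs) = 1.3990

1.3990


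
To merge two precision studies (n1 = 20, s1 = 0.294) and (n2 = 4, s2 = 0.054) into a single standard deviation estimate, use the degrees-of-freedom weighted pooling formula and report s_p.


s_p = sqrt(((n1-1)*s1^2 + (n2-1)*s2^2) / (n1+n2-2))
numerator = (20-1)*0.294^2 + (4-1)*0.054^2 = 1.642284 + 0.008748 = 1.651032
denominator = 20 + 4 - 2 = 22
s_p^2 = 1.651032 / 22 = 0.075046909
s_p = sqrt(0.075046909) = 0.2739

0.2739


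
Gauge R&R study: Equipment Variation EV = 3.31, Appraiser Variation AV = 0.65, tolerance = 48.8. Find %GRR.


GRR = sqrt(EV^2 + AV^2) = sqrt(3.31^2 + 0.65^2) = 3.373218
%GRR = GRR / tol * 100 = 3.373218 / 48.8 * 100
%GRR = 6.9123

6.9123


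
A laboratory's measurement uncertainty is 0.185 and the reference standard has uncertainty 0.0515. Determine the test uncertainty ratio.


TUR = u_lab / u_ref
= 0.185 / 0.0515
= 3.5922

3.5922


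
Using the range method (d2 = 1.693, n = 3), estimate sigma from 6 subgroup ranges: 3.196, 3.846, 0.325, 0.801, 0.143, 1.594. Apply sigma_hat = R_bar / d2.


R_bar = (3.196 + 3.846 + 0.325 + 0.801 + 0.143 + 1.594) / 6
R_bar = 9.905 / 6 = 1.6508333
sigma_hat = R_bar / d2 = 1.6508333 / 1.693 = 0.9751

0.9751


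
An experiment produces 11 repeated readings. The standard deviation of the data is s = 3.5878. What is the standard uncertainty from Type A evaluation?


u_A = s / sqrt(n)
u_A = 3.5878 / sqrt(11)
u_A = 3.5878 / 3.3166248
u_A = 1.0818

1.0818


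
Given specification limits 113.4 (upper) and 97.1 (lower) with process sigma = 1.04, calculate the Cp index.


Cp = (USL - LSL) / (6 * sigma)
= (113.4 - 97.1) / (6 * 1.04)
= 16.3000 / 6.2400
= 2.6122

2.6122


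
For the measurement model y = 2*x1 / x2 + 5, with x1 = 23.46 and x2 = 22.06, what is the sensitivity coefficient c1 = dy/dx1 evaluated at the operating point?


y = 2*x1 / x2 + 5
dy/dx1 = 2/x2
Evaluate at x2 = 22.06: c1 = 2 / 22.06
c1 = 0.0907

0.0907


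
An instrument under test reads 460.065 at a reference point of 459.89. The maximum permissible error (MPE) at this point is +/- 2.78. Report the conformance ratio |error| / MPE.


e = indication - reference = 460.065 - 459.89 = 0.1750
|e| = 0.1750
ratio = |e| / MPE = 0.1750 / 2.78
ratio = 0.0629

0.0629


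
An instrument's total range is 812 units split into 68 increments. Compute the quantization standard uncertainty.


resolution = range / divisions
resolution = 812 / 68 = 11.941176
u_res = resolution / (2*sqrt(3))
u_res = 11.941176 / 3.4641016
u_res = 3.4471

3.4471


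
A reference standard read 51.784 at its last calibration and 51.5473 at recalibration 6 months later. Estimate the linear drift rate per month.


rate = (v2 - v1) / months
= (51.5473 - 51.784) / 6
= -0.2367 / 6
= -0.0394

-0.0394


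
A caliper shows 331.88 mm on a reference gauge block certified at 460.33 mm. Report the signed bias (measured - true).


Systematic error = measured - true
= 331.88 - 460.33
= -128.4500

-128.4500


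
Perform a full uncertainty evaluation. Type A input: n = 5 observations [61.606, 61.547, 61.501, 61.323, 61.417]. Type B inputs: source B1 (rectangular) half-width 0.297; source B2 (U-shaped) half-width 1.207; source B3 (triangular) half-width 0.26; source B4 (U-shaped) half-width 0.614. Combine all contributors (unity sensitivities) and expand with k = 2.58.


mean = (61.606 + 61.547 + 61.501 + 61.323 + 61.417) / 5 = 61.4788
s = sqrt(sum((x - mean)^2)/(n-1)) = 0.11114945
u_A = s / sqrt(n) = 0.11114945 / sqrt(5) = 0.049707545
u_B1 = 0.297 / sqrt(3) = 0.17147303
u_B2 = 1.207 / sqrt(2) = 0.85347788
u_B3 = 0.26 / sqrt(6) = 0.10614456
u_B4 = 0.614 / sqrt(2) = 0.43416356
uc = sqrt(0.049707545^2 + 0.17147303^2 + 0.85347788^2 + 0.10614456^2 + 0.43416356^2) = 0.97982804
U = k * uc = 2.58 * 0.97982804
U = 2.5280

2.5280


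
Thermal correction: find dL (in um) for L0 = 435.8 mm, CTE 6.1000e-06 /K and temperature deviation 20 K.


dL = L * alpha * dT
= 435.8 * 6.1000e-06 * 20
= 0.0531676 mm
dL_um = 0.0531676 * 1000 = 53.1676 um

53.1676


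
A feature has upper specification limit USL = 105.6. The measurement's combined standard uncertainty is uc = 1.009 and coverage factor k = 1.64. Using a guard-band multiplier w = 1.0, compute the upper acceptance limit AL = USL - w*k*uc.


U = k * uc = 1.64 * 1.009 = 1.65476
guard band g = w * U = 1.0 * 1.65476 = 1.65476
AL = USL - g = 105.6 - 1.65476
AL = 103.9452

103.9452


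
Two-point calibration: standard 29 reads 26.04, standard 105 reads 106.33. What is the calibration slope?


slope = (y2 - y1) / (x2 - x1)
= (106.33 - 26.04) / (105 - 29)
= 80.2900 / 76
= 1.0564

1.0564


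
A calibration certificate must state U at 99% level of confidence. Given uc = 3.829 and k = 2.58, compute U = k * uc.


U = k * uc
U = 2.58 * 3.829
U = 9.8788

9.8788


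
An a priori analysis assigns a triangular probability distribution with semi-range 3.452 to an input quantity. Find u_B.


u_B = half_width / sqrt(6)
u_B = 3.452 / 2.4494897
u_B = 1.4093

1.4093


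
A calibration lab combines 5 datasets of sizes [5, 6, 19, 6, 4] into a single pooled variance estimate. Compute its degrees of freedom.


nu = sum_i (n_i - 1)
nu = ((5 - 1) + (6 - 1) + (19 - 1) + (6 - 1) + (4 - 1))
nu = 4 + 5 + 18 + 5 + 3
nu = 35

35


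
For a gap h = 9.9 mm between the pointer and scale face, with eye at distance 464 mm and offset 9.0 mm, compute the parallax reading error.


error = h * offset / d
= 9.9 * 9.0 / 464
= 0.1920

0.1920


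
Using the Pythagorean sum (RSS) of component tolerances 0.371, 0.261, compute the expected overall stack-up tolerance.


RSS = sqrt(0.371^2 + 0.261^2)
= sqrt(0.205762)
= 0.4536

0.4536


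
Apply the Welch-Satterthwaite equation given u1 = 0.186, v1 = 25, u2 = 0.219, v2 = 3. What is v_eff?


uc = sqrt(u1^2 + u2^2) = sqrt(0.186^2 + 0.219^2) = 0.28732734
v_eff = uc^4 / (u1^4/v1 + u2^4/v2)
= 0.28732734^4 / (0.186^4/25 + 0.219^4/3)
= 0.0068156583 / 0.00081462784
v_eff = 8.3666

8.3666


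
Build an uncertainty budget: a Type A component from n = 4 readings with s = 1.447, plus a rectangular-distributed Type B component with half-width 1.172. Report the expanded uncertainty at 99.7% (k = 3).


u_A = s / sqrt(n) = 1.447 / sqrt(4) = 0.7235
u_B = half_width / sqrt(3) = 1.172 / sqrt(3) = 0.67665452
uc = sqrt(u_A^2 + u_B^2) = sqrt(0.7235^2 + 0.67665452^2) = 0.99061273
U = k * uc = 3 * 0.99061273
U = 2.9718

2.9718


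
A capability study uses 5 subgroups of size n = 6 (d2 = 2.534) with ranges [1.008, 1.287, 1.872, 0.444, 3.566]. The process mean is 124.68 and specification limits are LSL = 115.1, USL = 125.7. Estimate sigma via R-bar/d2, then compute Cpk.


R_bar = (1.008 + 1.287 + 1.872 + 0.444 + 3.566) / 5 = 1.6354
sigma = R_bar / d2 = 1.6354 / 2.534 = 0.64538279
Cp = (USL - LSL)/(6*sigma) = (125.7 - 115.1)/(6*0.64538279) = 2.7374
Cpu = (125.7 - 124.68)/(3*0.64538279) = 0.5268
Cpl = (124.68 - 115.1)/(3*0.64538279) = 4.9480
Cpk = min(Cpu, Cpl) = 0.5268

0.5268


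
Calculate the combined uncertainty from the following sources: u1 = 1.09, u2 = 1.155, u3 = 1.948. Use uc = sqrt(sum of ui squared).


uc = sqrt(1.09^2 + 1.155^2 + 1.948^2)
uc = sqrt(6.316829)
uc = 2.5133

2.5133


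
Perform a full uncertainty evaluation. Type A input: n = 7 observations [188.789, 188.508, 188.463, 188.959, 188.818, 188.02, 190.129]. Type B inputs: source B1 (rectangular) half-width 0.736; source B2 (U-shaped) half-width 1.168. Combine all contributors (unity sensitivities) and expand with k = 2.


mean = (188.789 + 188.508 + 188.463 + 188.959 + 188.818 + 188.02 + 190.129) / 7 = 188.8122857
s = sqrt(sum((x - mean)^2)/(n-1)) = 0.65804552
u_A = s / sqrt(n) = 0.65804552 / sqrt(7) = 0.24871783
u_B1 = 0.736 / sqrt(3) = 0.4249298
u_B2 = 1.168 / sqrt(2) = 0.82590072
uc = sqrt(0.24871783^2 + 0.4249298^2 + 0.82590072^2) = 0.96152894
U = k * uc = 2 * 0.96152894
U = 1.9231

1.9231


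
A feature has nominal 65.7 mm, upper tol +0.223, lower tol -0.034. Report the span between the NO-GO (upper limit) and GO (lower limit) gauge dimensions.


GO = nominal - lower_tol (smallest hole = maximum material condition)
GO = 65.7 - 0.034 = 65.666
NO-GO = nominal + upper_tol (largest hole = least material condition)
NO-GO = 65.7 + 0.223 = 65.923
spread = NO-GO - GO = 65.923 - 65.666 = 0.2570

0.2570


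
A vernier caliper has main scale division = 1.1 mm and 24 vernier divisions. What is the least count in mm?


LC = MSD / n_div
= 1.1 / 24
= 0.0458

0.0458


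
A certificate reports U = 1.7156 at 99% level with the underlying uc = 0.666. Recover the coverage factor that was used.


k = U / uc
k = 1.7156 / 0.666
k = 2.576

2.576


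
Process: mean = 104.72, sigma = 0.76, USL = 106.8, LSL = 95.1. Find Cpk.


Cpu = (USL - mean) / (3*sigma) = (106.8 - 104.72) / (3*0.76) = 0.9123
Cpl = (mean - LSL) / (3*sigma) = (104.72 - 95.1) / (3*0.76) = 4.2193
Cpk = min(Cpu, Cpl) = 0.9123

0.9123


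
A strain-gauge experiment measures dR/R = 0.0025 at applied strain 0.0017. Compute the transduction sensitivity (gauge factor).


GF = (dR/R) / epsilon
= 0.0025 / 0.0017
= 1.4706

1.4706


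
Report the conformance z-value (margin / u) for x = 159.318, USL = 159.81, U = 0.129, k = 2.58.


u = U / k = 0.129 / 2.58 = 0.05
margin = |USL - x| = |159.81 - 159.318| = 0.492
z = margin / u = 0.492 / 0.05
z = 9.8400

9.8400


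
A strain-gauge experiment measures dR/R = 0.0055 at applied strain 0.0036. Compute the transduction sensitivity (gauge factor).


GF = (dR/R) / epsilon
= 0.0055 / 0.0036
= 1.5278

1.5278


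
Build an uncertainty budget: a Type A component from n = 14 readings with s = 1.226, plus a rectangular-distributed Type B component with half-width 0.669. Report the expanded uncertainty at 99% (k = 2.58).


u_A = s / sqrt(n) = 1.226 / sqrt(14) = 0.32766228
u_B = half_width / sqrt(3) = 0.669 / sqrt(3) = 0.38624733
uc = sqrt(u_A^2 + u_B^2) = sqrt(0.32766228^2 + 0.38624733^2) = 0.50650723
U = k * uc = 2.58 * 0.50650723
U = 1.3068

1.3068


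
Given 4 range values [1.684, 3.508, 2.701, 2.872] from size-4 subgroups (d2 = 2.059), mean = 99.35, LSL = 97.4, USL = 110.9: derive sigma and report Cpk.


R_bar = (1.684 + 3.508 + 2.701 + 2.872) / 4 = 2.69125
sigma = R_bar / d2 = 2.69125 / 2.059 = 1.3070665
Cp = (USL - LSL)/(6*sigma) = (110.9 - 97.4)/(6*1.3070665) = 1.7214
Cpu = (110.9 - 99.35)/(3*1.3070665) = 2.9455
Cpl = (99.35 - 97.4)/(3*1.3070665) = 0.4973
Cpk = min(Cpu, Cpl) = 0.4973

0.4973


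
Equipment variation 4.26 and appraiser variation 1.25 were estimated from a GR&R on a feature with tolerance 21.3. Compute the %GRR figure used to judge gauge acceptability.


GRR = sqrt(EV^2 + AV^2) = sqrt(4.26^2 + 1.25^2) = 4.4396058
%GRR = GRR / tol * 100 = 4.4396058 / 21.3 * 100
%GRR = 20.8432

20.8432


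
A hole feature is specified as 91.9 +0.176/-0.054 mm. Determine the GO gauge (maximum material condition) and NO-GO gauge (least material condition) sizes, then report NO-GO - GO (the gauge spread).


GO = nominal - lower_tol (smallest hole = maximum material condition)
GO = 91.9 - 0.054 = 91.846
NO-GO = nominal + upper_tol (largest hole = least material condition)
NO-GO = 91.9 + 0.176 = 92.076
spread = NO-GO - GO = 92.076 - 91.846 = 0.2300

0.2300


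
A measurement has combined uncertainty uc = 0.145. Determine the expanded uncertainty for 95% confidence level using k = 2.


U = k * uc
U = 2 * 0.145
U = 0.2900

0.2900


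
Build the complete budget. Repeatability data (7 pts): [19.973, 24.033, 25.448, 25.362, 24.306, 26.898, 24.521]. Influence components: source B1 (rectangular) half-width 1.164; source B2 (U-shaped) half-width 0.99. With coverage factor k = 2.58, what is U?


mean = (19.973 + 24.033 + 25.448 + 25.362 + 24.306 + 26.898 + 24.521) / 7 = 24.363
s = sqrt(sum((x - mean)^2)/(n-1)) = 2.1606582
u_A = s / sqrt(n) = 2.1606582 / sqrt(7) = 0.81665204
u_B1 = 1.164 / sqrt(3) = 0.67203571
u_B2 = 0.99 / sqrt(2) = 0.70003571
uc = sqrt(0.81665204^2 + 0.67203571^2 + 0.70003571^2) = 1.268307
U = k * uc = 2.58 * 1.268307
U = 3.2722

3.2722


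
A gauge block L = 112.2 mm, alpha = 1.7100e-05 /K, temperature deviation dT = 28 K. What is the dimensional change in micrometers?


dL = L * alpha * dT
= 112.2 * 1.7100e-05 * 28
= 0.0537214 mm
dL_um = 0.0537214 * 1000 = 53.7214 um

53.7214


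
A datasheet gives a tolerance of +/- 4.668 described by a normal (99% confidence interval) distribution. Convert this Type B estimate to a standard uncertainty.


u_B = half_width / 2.576
u_B = 4.668 / 2.576
u_B = 1.8121

1.8121


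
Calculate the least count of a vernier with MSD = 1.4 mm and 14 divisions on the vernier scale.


LC = MSD / n_div
= 1.4 / 14
= 0.1000

0.1000


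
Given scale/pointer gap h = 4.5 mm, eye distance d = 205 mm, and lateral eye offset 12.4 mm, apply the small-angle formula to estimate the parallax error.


error = h * offset / d
= 4.5 * 12.4 / 205
= 0.2722

0.2722


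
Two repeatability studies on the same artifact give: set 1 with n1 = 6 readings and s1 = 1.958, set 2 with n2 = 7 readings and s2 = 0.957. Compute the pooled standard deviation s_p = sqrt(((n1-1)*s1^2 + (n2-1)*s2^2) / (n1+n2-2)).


s_p = sqrt(((n1-1)*s1^2 + (n2-1)*s2^2) / (n1+n2-2))
numerator = (6-1)*1.958^2 + (7-1)*0.957^2 = 19.16882 + 5.495094 = 24.663914
denominator = 6 + 7 - 2 = 11
s_p^2 = 24.663914 / 11 = 2.242174
s_p = sqrt(2.242174) = 1.4974

1.4974


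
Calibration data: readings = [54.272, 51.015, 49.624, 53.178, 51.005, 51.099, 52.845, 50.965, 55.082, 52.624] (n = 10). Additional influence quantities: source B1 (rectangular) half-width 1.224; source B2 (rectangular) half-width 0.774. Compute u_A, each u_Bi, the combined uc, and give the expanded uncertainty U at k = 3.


mean = (54.272 + 51.015 + 49.624 + 53.178 + 51.005 + 51.099 + 52.845 + 50.965 + 55.082 + 52.624) / 10 = 52.1709
s = sqrt(sum((x - mean)^2)/(n-1)) = 1.7110223
u_A = s / sqrt(n) = 1.7110223 / sqrt(10) = 0.54107276
u_B1 = 1.224 / sqrt(3) = 0.70667673
u_B2 = 0.774 / sqrt(3) = 0.44686911
uc = sqrt(0.54107276^2 + 0.70667673^2 + 0.44686911^2) = 0.99591352
U = k * uc = 3 * 0.99591352
U = 2.9877

2.9877


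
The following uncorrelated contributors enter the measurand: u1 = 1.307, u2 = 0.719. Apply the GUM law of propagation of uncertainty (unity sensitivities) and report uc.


uc = sqrt(1.307^2 + 0.719^2)
uc = sqrt(2.22521)
uc = 1.4917

1.4917


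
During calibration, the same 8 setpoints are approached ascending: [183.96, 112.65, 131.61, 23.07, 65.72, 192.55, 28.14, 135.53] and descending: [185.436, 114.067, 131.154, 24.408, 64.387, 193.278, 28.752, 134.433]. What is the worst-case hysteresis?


|183.96 - 185.436| = 1.4760
|112.65 - 114.067| = 1.4170
|131.61 - 131.154| = 0.4560
|23.07 - 24.408| = 1.3380
|65.72 - 64.387| = 1.3330
|192.55 - 193.278| = 0.7280
|28.14 - 28.752| = 0.6120
|135.53 - 134.433| = 1.0970
hysteresis = max(diffs) = 1.4760

1.4760


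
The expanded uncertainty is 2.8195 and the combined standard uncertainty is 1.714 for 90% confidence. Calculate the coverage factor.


k = U / uc
k = 2.8195 / 1.714
k = 1.645

1.645


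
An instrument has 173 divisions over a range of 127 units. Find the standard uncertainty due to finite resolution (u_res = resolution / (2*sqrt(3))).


resolution = range / divisions
resolution = 127 / 173 = 0.73410405
u_res = resolution / (2*sqrt(3))
u_res = 0.73410405 / 3.4641016
u_res = 0.2119

0.2119


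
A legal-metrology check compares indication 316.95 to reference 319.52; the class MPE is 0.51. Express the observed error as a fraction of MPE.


e = indication - reference = 316.95 - 319.52 = -2.5700
|e| = 2.5700
ratio = |e| / MPE = 2.5700 / 0.51
ratio = 5.0392

5.0392


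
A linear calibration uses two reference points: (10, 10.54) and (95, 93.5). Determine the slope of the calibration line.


slope = (y2 - y1) / (x2 - x1)
= (93.5 - 10.54) / (95 - 10)
= 82.9600 / 85
= 0.9760

0.9760


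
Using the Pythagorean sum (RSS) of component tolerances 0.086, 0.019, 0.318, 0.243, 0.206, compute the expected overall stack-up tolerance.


RSS = sqrt(0.086^2 + 0.019^2 + 0.318^2 + 0.243^2 + 0.206^2)
= sqrt(0.210366)
= 0.4587

0.4587


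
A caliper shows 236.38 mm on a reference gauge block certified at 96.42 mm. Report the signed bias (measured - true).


Systematic error = measured - true
= 236.38 - 96.42
= 139.9600

139.9600


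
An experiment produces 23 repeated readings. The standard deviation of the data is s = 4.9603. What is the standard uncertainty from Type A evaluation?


u_A = s / sqrt(n)
u_A = 4.9603 / sqrt(23)
u_A = 4.9603 / 4.7958315
u_A = 1.0343

1.0343


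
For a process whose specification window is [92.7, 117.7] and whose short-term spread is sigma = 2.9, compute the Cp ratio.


Cp = (USL - LSL) / (6 * sigma)
= (117.7 - 92.7) / (6 * 2.9)
= 25.0000 / 17.4000
= 1.4368

1.4368


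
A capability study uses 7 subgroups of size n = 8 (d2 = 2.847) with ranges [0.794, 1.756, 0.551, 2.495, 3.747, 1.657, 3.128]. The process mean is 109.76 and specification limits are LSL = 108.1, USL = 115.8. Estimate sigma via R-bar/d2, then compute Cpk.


R_bar = (0.794 + 1.756 + 0.551 + 2.495 + 3.747 + 1.657 + 3.128) / 7 = 2.0182857
sigma = R_bar / d2 = 2.0182857 / 2.847 = 0.70891665
Cp = (USL - LSL)/(6*sigma) = (115.8 - 108.1)/(6*0.70891665) = 1.8103
Cpu = (115.8 - 109.76)/(3*0.70891665) = 2.8400
Cpl = (109.76 - 108.1)/(3*0.70891665) = 0.7805
Cpk = min(Cpu, Cpl) = 0.7805

0.7805


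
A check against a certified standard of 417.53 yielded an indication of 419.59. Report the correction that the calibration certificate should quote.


Correction = standard - reading
= 417.53 - 419.59
= -2.0600

-2.0600


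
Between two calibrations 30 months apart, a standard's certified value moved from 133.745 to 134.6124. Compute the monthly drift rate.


rate = (v2 - v1) / months
= (134.6124 - 133.745) / 30
= 0.8674 / 30
= 0.0289

0.0289


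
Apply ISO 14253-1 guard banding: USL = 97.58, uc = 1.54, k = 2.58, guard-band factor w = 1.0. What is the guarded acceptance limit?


U = k * uc = 2.58 * 1.54 = 3.9732
guard band g = w * U = 1.0 * 3.9732 = 3.9732
AL = USL - g = 97.58 - 3.9732
AL = 93.6068

93.6068


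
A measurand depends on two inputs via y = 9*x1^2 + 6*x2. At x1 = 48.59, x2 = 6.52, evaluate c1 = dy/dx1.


y = 9*x1^2 + 6*x2
dy/dx1 = 2*9*x1
Evaluate at x1 = 48.59: c1 = 18 * 48.59
c1 = 874.6200

874.6200


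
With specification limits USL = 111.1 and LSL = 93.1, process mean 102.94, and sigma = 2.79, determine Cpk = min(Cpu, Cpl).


Cpu = (USL - mean) / (3*sigma) = (111.1 - 102.94) / (3*2.79) = 0.9749
Cpl = (mean - LSL) / (3*sigma) = (102.94 - 93.1) / (3*2.79) = 1.1756
Cpk = min(Cpu, Cpl) = 0.9749

0.9749


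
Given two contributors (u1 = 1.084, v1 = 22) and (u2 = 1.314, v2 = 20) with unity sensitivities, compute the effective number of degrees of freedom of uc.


uc = sqrt(u1^2 + u2^2) = sqrt(1.084^2 + 1.314^2) = 1.7034236
v_eff = uc^4 / (u1^4/v1 + u2^4/v2)
= 1.7034236^4 / (1.084^4/22 + 1.314^4/20)
= 8.4195841 / 0.21181835
v_eff = 39.7491

39.7491


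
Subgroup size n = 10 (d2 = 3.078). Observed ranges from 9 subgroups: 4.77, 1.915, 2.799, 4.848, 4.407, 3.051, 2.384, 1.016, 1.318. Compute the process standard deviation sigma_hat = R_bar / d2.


R_bar = (4.77 + 1.915 + 2.799 + 4.848 + 4.407 + 3.051 + 2.384 + 1.016 + 1.318) / 9
R_bar = 26.508 / 9 = 2.9453333
sigma_hat = R_bar / d2 = 2.9453333 / 3.078 = 0.9569

0.9569


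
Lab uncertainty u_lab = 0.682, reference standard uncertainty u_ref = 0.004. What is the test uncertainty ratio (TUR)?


TUR = u_lab / u_ref
= 0.682 / 0.004
= 170.5000

170.5000


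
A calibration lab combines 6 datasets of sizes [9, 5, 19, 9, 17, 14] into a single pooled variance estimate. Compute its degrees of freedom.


nu = sum_i (n_i - 1)
nu = ((9 - 1) + (5 - 1) + (19 - 1) + (9 - 1) + (17 - 1) + (14 - 1))
nu = 8 + 4 + 18 + 8 + 16 + 13
nu = 67

67


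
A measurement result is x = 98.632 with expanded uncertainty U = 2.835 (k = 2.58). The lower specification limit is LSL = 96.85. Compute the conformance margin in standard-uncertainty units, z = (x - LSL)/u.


u = U / k = 2.835 / 2.58 = 1.0988372
margin = |LSL - x| = |96.85 - 98.632| = 1.782
z = margin / u = 1.782 / 1.0988372
z = 1.6217

1.6217


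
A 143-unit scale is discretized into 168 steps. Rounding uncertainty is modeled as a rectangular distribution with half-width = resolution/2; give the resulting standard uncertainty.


resolution = range / divisions
resolution = 143 / 168 = 0.85119048
u_res = resolution / (2*sqrt(3))
u_res = 0.85119048 / 3.4641016
u_res = 0.2457

0.2457


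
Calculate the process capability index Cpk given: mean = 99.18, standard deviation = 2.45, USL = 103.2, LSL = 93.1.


Cpu = (USL - mean) / (3*sigma) = (103.2 - 99.18) / (3*2.45) = 0.5469
Cpl = (mean - LSL) / (3*sigma) = (99.18 - 93.1) / (3*2.45) = 0.8272
Cpk = min(Cpu, Cpl) = 0.5469

0.5469


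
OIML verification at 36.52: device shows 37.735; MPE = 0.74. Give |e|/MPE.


e = indication - reference = 37.735 - 36.52 = 1.2150
|e| = 1.2150
ratio = |e| / MPE = 1.2150 / 0.74
ratio = 1.6419

1.6419


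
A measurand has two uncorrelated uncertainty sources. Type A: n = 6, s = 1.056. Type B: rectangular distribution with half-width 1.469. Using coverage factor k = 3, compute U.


u_A = s / sqrt(n) = 1.056 / sqrt(6) = 0.43111019
u_B = half_width / sqrt(3) = 1.469 / sqrt(3) = 0.84812755
uc = sqrt(u_A^2 + u_B^2) = sqrt(0.43111019^2 + 0.84812755^2) = 0.95140756
U = k * uc = 3 * 0.95140756
U = 2.8542

2.8542


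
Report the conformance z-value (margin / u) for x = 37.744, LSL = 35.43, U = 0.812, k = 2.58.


u = U / k = 0.812 / 2.58 = 0.31472868
margin = |LSL - x| = |35.43 - 37.744| = 2.314
z = margin / u = 2.314 / 0.31472868
z = 7.3524

7.3524


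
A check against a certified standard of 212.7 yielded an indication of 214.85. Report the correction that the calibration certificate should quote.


Correction = standard - reading
= 212.7 - 214.85
= -2.1500

-2.1500


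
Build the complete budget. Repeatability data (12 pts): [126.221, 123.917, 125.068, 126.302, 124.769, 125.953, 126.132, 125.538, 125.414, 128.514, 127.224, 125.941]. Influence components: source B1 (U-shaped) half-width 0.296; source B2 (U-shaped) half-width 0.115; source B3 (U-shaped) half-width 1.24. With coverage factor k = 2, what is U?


mean = (126.221 + 123.917 + 125.068 + 126.302 + 124.769 + 125.953 + 126.132 + 125.538 + 125.414 + 128.514 + 127.224 + 125.941) / 12 = 125.9160833
s = sqrt(sum((x - mean)^2)/(n-1)) = 1.1746079
u_A = s / sqrt(n) = 1.1746079 / sqrt(12) = 0.33908009
u_B1 = 0.296 / sqrt(2) = 0.20930361
u_B2 = 0.115 / sqrt(2) = 0.08131728
u_B3 = 1.24 / sqrt(2) = 0.87681241
uc = sqrt(0.33908009^2 + 0.20930361^2 + 0.08131728^2 + 0.87681241^2) = 0.96653805
U = k * uc = 2 * 0.96653805
U = 1.9331

1.9331
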